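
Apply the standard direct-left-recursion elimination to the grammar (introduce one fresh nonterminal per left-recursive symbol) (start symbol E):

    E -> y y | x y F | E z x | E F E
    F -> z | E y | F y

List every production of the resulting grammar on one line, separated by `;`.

Directly left-recursive nonterminals: E, F.
For E: α = {z x, F E}, β = {y y, x y F}. Rewrite as E → β E' and E' → α E' | ε.
For F: α = {y}, β = {z, E y}. Rewrite as F → β F' and F' → α F' | ε.

E -> y y E' | x y F E'; F -> z F' | E y F'; E' -> z x E' | F E E' | ε; F' -> y F' | ε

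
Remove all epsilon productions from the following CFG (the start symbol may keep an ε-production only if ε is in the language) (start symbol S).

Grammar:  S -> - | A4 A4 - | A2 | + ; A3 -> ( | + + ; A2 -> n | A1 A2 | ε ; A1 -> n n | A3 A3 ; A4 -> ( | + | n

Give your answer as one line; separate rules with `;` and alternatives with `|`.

S -> - | A4 A4 - | A2 | + | ε; A3 -> ( | + +; A2 -> n | A1 A2 | A1; A1 -> n n | A3 A3; A4 -> ( | + | n

The nullable symbols are {A2, S}.
ε ∈ L(G) since S is nullable, so keep S → ε.
Add the nullable-subset variants: A2 → A1 A2 gives A1 A2 | A1.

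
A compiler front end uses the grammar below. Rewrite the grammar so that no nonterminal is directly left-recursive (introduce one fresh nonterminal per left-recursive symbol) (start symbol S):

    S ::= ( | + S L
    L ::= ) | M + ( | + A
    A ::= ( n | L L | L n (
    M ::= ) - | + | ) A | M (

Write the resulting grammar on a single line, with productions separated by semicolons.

M is directly left-recursive.
For M: α = {(}, β = {) -, +, ) A}. Rewrite as M → β M' and M' → α M' | ε.

S ::= ( | + S L; L ::= ) | M + ( | + A; A ::= ( n | L L | L n (; M ::= ) - M' | + M' | ) A M'; M' ::= ( M' | ε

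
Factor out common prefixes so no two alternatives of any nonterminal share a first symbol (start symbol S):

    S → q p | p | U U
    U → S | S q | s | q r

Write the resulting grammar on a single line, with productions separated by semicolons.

U has alternatives sharing prefix 'S': factor to U → S U' with U' → ε | q.

S → q p | p | U U; U → s | q r | S U'; U' → ε | q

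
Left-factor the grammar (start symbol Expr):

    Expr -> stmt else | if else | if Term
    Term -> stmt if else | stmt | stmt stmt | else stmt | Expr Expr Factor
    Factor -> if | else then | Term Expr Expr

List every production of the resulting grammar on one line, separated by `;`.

Expr -> stmt else | if Expr1; Term -> else stmt | Expr Expr Factor | stmt Term1; Factor -> if | else then | Term Expr Expr; Expr1 -> else | Term; Term1 -> if else | epsilon | stmt

Expr has alternatives sharing prefix 'if': factor to Expr → if Expr1 with Expr1 → else | Term.
Term has alternatives sharing prefix 'stmt': factor to Term → stmt Term1 with Term1 → if else | ε | stmt.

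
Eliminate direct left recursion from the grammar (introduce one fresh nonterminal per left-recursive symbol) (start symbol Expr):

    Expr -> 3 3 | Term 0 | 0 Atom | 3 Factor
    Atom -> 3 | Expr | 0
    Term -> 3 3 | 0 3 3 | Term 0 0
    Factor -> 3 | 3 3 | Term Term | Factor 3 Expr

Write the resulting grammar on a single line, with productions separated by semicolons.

Term, Factor are directly left-recursive.
For Term: α = {0 0}, β = {3 3, 0 3 3}. Rewrite as Term → β Term1 and Term1 → α Term1 | ε.
For Factor: α = {3 Expr}, β = {3, 3 3, Term Term}. Rewrite as Factor → β Factor1 and Factor1 → α Factor1 | ε.

Expr -> 3 3 | Term 0 | 0 Atom | 3 Factor; Atom -> 3 | Expr | 0; Term -> 3 3 Term1 | 0 3 3 Term1; Factor -> 3 Factor1 | 3 3 Factor1 | Term Term Factor1; Term1 -> 0 0 Term1 | ε; Factor1 -> 3 Expr Factor1 | ε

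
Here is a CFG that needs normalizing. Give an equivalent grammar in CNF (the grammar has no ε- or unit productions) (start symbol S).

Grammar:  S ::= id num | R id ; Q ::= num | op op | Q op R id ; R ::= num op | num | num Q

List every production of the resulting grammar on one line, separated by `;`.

Introduce a nonterminal for each terminal appearing in a rule of length ≥ 2: X1 → id, X2 → num, X3 → op.
Binarize each right-hand side of length ≥ 3 by chaining fresh nonterminals (Y1, Y2, …): affected rules were Q → Q X3 R X1.

S ::= X1 X2 | R X1; Q ::= num | X3 X3 | Q Y1; R ::= X2 X3 | num | X2 Q; X1 ::= id; X2 ::= num; X3 ::= op; Y1 ::= X3 Y2; Y2 ::= R X1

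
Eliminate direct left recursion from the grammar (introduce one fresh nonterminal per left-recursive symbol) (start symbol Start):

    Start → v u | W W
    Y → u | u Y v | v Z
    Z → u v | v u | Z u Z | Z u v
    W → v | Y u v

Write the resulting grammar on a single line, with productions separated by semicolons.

Directly left-recursive nonterminal: Z.
For Z: α = {u Z, u v}, β = {u v, v u}. Rewrite as Z → β Z1 and Z1 → α Z1 | ε.

Start → v u | W W; Y → u | u Y v | v Z; Z → u v Z1 | v u Z1; W → v | Y u v; Z1 → u Z Z1 | u v Z1 | ε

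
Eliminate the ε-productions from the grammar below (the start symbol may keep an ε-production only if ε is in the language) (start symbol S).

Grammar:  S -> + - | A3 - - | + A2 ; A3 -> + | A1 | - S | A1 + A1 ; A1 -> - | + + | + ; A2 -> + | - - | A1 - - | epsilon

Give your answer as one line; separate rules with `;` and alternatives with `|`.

Nullable nonterminals: {A2}.
ε ∉ L(G), so no ε-production is kept.
For each production, add variants omitting each subset of nullable occurrences: S → + A2 gives + A2 | +.

S -> + - | A3 - - | + A2 | +; A3 -> + | A1 | - S | A1 + A1; A1 -> - | + + | +; A2 -> + | - - | A1 - -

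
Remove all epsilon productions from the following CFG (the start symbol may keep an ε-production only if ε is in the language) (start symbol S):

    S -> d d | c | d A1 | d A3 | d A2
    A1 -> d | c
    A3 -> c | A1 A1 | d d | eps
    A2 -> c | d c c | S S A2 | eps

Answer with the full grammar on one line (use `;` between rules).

Nullable nonterminals: {A2, A3}.
ε ∉ L(G), so no ε-production is kept.
For each production, add variants omitting each subset of nullable occurrences: S → d A3 gives d A3 | d. A2 → S S A2 gives S S A2 | S S.

S -> d d | c | d A1 | d A3 | d | d A2; A1 -> d | c; A3 -> c | A1 A1 | d d; A2 -> c | d c c | S S A2 | S S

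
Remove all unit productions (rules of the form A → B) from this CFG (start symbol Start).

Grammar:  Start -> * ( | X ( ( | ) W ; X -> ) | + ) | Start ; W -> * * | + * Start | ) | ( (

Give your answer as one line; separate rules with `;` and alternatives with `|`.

Unit pairs: X ⇒* {Start}.
For each unit pair (A, B), copy every non-unit production of B to A, then drop all unit productions.

Start -> * ( | X ( ( | ) W; X -> * ( | X ( ( | ) W | ) | + ); W -> * * | + * Start | ) | ( (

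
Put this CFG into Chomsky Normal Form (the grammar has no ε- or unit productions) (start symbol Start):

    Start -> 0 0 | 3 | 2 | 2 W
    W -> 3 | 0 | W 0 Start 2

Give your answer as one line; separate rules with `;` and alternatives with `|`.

Introduce a nonterminal for each terminal appearing in a rule of length ≥ 2: X1 → 0, X2 → 2.
Binarize each right-hand side of length ≥ 3 by chaining fresh nonterminals (Y1, Y2, …): affected rules were W → W X1 Start X2.

Start -> X1 X1 | 3 | 2 | X2 W; W -> 3 | 0 | W Y1; X1 -> 0; X2 -> 2; Y1 -> X1 Y2; Y2 -> Start X2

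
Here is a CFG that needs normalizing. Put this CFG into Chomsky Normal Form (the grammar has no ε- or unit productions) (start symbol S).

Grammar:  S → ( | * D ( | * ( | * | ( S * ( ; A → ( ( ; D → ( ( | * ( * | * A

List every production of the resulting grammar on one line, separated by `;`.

Introduce a nonterminal for each terminal appearing in a rule of length ≥ 2: X1 → *, X2 → (.
Binarize each right-hand side of length ≥ 3 by chaining fresh nonterminals (Y1, Y2, …): affected rules were S → X1 D X2; S → X2 S X1 X2; D → X1 X2 X1.

S → ( | X1 Y1 | X1 X2 | * | X2 Y2; A → X2 X2; D → X2 X2 | X1 Y4 | X1 A; X1 → *; X2 → (; Y1 → D X2; Y2 → S Y3; Y3 → X1 X2; Y4 → X2 X1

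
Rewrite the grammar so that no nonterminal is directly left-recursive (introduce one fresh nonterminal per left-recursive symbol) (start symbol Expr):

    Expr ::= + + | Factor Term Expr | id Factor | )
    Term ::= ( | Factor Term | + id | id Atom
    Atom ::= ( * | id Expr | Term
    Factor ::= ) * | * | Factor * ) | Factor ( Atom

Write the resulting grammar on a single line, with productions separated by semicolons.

Expr ::= + + | Factor Term Expr | id Factor | ); Term ::= ( | Factor Term | + id | id Atom; Atom ::= ( * | id Expr | Term; Factor ::= ) * Factor1 | * Factor1; Factor1 ::= * ) Factor1 | ( Atom Factor1 | ε

Factor is directly left-recursive.
For Factor: α = {* ), ( Atom}, β = {) *, *}. Rewrite as Factor → β Factor1 and Factor1 → α Factor1 | ε.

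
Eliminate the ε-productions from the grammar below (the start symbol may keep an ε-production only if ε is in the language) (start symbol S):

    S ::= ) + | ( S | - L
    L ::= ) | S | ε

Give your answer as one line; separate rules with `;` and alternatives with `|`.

S ::= ) + | ( S | - L | -; L ::= ) | S

Nullable nonterminals: {L}.
ε ∉ L(G), so no ε-production is kept.
Expand every rule over subsets of its nullable positions: S → - L gives - L | -.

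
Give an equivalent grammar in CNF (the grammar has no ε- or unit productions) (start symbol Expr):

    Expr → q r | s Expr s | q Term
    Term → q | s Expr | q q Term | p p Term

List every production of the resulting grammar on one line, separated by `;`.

Introduce a nonterminal for each terminal appearing in a rule of length ≥ 2: X1 → q, X2 → r, X3 → s, X4 → p.
Binarize each right-hand side of length ≥ 3 by chaining fresh nonterminals (Y1, Y2, …): affected rules were Expr → X3 Expr X3; Term → X1 X1 Term; Term → X4 X4 Term.

Expr → X1 X2 | X3 Y1 | X1 Term; Term → q | X3 Expr | X1 Y2 | X4 Y3; X1 → q; X2 → r; X3 → s; X4 → p; Y1 → Expr X3; Y2 → X1 Term; Y3 → X4 Term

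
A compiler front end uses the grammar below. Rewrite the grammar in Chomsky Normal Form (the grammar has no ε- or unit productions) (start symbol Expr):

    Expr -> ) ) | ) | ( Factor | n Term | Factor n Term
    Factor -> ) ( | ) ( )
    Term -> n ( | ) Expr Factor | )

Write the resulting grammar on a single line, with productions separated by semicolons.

Introduce a nonterminal for each terminal appearing in a rule of length ≥ 2: X1 → ), X2 → (, X3 → n.
Binarize each right-hand side of length ≥ 3 by chaining fresh nonterminals (Y1, Y2, …): affected rules were Expr → Factor X3 Term; Factor → X1 X2 X1; Term → X1 Expr Factor.

Expr -> X1 X1 | ) | X2 Factor | X3 Term | Factor Y1; Factor -> X1 X2 | X1 Y2; Term -> X3 X2 | X1 Y3 | ); X1 -> ); X2 -> (; X3 -> n; Y1 -> X3 Term; Y2 -> X2 X1; Y3 -> Expr Factor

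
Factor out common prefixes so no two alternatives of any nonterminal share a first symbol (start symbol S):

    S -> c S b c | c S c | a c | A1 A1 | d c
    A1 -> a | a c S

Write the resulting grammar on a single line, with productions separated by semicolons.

S -> a c | A1 A1 | d c | c S S'; A1 -> a A1'; S' -> b c | c; A1' -> ε | c S

S has alternatives sharing prefix 'c S': factor to S → c S S' with S' → b c | c.
A1 has alternatives sharing prefix 'a': factor to A1 → a A1' with A1' → ε | c S.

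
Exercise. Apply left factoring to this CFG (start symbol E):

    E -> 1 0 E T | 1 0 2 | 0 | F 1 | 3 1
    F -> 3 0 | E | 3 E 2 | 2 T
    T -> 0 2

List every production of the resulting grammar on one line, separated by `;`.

E has alternatives sharing prefix '1 0': factor to E → 1 0 E' with E' → E T | 2.
F has alternatives sharing prefix '3': factor to F → 3 F' with F' → 0 | E 2.

E -> 0 | F 1 | 3 1 | 1 0 E'; F -> E | 2 T | 3 F'; T -> 0 2; E' -> E T | 2; F' -> 0 | E 2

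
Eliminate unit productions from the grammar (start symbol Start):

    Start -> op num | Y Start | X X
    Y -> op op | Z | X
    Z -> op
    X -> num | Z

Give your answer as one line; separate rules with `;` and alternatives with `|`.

Start -> op num | Y Start | X X; Y -> op | num | op op; Z -> op; X -> op | num

Unit pairs: X ⇒* {Z}; Y ⇒* {X, Z}.
For every A with A ⇒* B via unit rules, add B's non-unit alternatives to A; then delete every rule of the form X → Y.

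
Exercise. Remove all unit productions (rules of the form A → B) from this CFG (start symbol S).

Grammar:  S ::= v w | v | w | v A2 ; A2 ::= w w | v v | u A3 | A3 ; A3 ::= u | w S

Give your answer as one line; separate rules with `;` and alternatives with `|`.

Unit pairs: A2 ⇒* {A3}.
Replace each nonterminal's rules with the union of the non-unit rules of every nonterminal it unit-derives.

S ::= v w | v | w | v A2; A2 ::= w w | v v | u A3 | u | w S; A3 ::= u | w S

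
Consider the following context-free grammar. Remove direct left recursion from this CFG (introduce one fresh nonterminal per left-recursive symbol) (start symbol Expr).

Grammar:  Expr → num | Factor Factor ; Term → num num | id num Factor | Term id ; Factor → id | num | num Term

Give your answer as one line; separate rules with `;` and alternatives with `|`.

Directly left-recursive nonterminal: Term.
For Term: α = {id}, β = {num num, id num Factor}. Rewrite as Term → β Term1 and Term1 → α Term1 | ε.

Expr → num | Factor Factor; Term → num num Term1 | id num Factor Term1; Factor → id | num | num Term; Term1 → id Term1 | ε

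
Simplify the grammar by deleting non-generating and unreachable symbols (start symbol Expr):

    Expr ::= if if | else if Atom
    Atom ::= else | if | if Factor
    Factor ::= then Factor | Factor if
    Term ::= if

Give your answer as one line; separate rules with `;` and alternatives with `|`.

Generating nonterminals: {Atom, Expr, Term}.
Reachable from Expr after that: {Atom, Expr}.
Removed useless symbols: {Factor, Term} and every production mentioning them.

Expr ::= if if | else if Atom; Atom ::= else | if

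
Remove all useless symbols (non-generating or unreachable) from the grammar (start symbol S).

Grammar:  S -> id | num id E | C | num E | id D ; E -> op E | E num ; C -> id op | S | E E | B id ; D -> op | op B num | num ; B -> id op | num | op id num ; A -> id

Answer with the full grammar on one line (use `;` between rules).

Generating nonterminals: {A, B, C, D, S}.
Reachable from S after that: {B, C, D, S}.
Removed useless symbols: {A, E} and every production mentioning them.

S -> id | C | id D; C -> id op | S | B id; D -> op | op B num | num; B -> id op | num | op id num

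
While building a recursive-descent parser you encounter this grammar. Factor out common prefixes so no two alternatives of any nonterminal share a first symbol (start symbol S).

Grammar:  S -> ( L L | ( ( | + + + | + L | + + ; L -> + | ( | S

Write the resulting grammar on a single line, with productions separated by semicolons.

S -> + S' | ( S''; L -> + | ( | S; S' -> L | + S'''; S'' -> L L | (; S''' -> + | ε

S has alternatives sharing prefix '+': factor to S → + S' with S' → + + | L | +.
S has alternatives sharing prefix '(': factor to S → ( S'' with S'' → L L | (.
S' has alternatives sharing prefix '+': factor to S' → + S''' with S''' → + | ε.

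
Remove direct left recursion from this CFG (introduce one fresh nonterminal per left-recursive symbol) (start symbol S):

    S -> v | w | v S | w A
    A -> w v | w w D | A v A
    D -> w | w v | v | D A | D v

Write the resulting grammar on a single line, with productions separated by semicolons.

Directly left-recursive nonterminals: A, D.
For A: α = {v A}, β = {w v, w w D}. Rewrite as A → β A' and A' → α A' | ε.
For D: α = {A, v}, β = {w, w v, v}. Rewrite as D → β D' and D' → α D' | ε.

S -> v | w | v S | w A; A -> w v A' | w w D A'; D -> w D' | w v D' | v D'; A' -> v A A' | ε; D' -> A D' | v D' | ε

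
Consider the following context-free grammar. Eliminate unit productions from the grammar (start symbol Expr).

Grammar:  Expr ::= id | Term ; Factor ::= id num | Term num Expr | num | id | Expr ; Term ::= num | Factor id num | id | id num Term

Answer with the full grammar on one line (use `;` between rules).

Expr ::= num | Factor id num | id | id num Term; Factor ::= num | Factor id num | id | id num Term | id num | Term num Expr; Term ::= num | Factor id num | id | id num Term

Unit pairs: Expr ⇒* {Term}; Factor ⇒* {Expr, Term}.
For each unit pair (A, B), copy every non-unit production of B to A, then drop all unit productions.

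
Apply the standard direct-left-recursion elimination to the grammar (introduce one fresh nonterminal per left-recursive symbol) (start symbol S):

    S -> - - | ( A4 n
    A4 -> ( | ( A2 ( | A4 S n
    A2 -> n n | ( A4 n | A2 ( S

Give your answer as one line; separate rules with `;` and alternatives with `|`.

S -> - - | ( A4 n; A4 -> ( A4' | ( A2 ( A4'; A2 -> n n A2' | ( A4 n A2'; A4' -> S n A4' | ε; A2' -> ( S A2' | ε

Directly left-recursive nonterminals: A4, A2.
For A4: α = {S n}, β = {(, ( A2 (}. Rewrite as A4 → β A4' and A4' → α A4' | ε.
For A2: α = {( S}, β = {n n, ( A4 n}. Rewrite as A2 → β A2' and A2' → α A2' | ε.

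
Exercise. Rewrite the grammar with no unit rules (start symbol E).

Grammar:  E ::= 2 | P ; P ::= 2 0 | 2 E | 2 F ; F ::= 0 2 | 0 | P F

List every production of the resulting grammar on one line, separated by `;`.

Unit pairs: E ⇒* {P}.
For each unit pair (A, B), copy every non-unit production of B to A, then drop all unit productions.

E ::= 2 | 2 0 | 2 E | 2 F; P ::= 2 0 | 2 E | 2 F; F ::= 0 2 | 0 | P F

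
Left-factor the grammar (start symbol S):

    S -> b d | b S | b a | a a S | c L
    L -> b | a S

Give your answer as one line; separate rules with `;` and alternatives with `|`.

S has alternatives sharing prefix 'b': factor to S → b S' with S' → d | S | a.

S -> a a S | c L | b S'; L -> b | a S; S' -> d | S | a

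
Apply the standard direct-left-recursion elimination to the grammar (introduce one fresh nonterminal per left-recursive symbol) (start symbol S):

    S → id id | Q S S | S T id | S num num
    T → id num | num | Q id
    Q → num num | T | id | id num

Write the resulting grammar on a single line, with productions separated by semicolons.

Left recursion appears on S.
For S: α = {T id, num num}, β = {id id, Q S S}. Rewrite as S → β S' and S' → α S' | ε.

S → id id S' | Q S S S'; T → id num | num | Q id; Q → num num | T | id | id num; S' → T id S' | num num S' | ε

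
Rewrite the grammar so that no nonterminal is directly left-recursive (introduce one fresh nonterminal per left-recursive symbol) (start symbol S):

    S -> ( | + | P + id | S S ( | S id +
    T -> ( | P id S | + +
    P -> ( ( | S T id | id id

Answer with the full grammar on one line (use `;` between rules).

Left recursion appears on S.
For S: α = {S (, id +}, β = {(, +, P + id}. Rewrite as S → β S' and S' → α S' | ε.

S -> ( S' | + S' | P + id S'; T -> ( | P id S | + +; P -> ( ( | S T id | id id; S' -> S ( S' | id + S' | epsilon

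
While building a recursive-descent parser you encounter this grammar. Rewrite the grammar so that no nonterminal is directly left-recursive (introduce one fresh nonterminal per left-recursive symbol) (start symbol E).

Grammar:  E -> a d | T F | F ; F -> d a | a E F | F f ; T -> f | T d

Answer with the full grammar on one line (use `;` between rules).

E -> a d | T F | F; F -> d a F' | a E F F'; T -> f T'; F' -> f F' | ε; T' -> d T' | ε

Directly left-recursive nonterminals: F, T.
For F: α = {f}, β = {d a, a E F}. Rewrite as F → β F' and F' → α F' | ε.
For T: α = {d}, β = {f}. Rewrite as T → β T' and T' → α T' | ε.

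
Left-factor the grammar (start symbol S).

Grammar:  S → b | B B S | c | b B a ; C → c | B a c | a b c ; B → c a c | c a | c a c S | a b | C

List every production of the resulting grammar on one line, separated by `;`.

S → B B S | c | b S'; C → c | B a c | a b c; B → a b | C | c a B'; S' → ε | B a; B' → ε | c B''; B'' → ε | S

S has alternatives sharing prefix 'b': factor to S → b S' with S' → ε | B a.
B has alternatives sharing prefix 'c a': factor to B → c a B' with B' → c | ε | c S.
B' has alternatives sharing prefix 'c': factor to B' → c B'' with B'' → ε | S.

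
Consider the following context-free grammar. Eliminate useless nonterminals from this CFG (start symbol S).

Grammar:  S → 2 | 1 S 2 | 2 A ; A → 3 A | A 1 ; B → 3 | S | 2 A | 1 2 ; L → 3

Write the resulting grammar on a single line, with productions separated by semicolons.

Generating nonterminals: {B, L, S}.
Reachable from S after that: {S}.
Removed useless symbols: {A, B, L} and every production mentioning them.

S → 2 | 1 S 2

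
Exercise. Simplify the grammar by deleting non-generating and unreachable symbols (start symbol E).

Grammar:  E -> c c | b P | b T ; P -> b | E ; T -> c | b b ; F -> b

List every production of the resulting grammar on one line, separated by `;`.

Generating nonterminals: {E, F, P, T}.
Reachable from E after that: {E, P, T}.
Removed useless symbols: {F} and every production mentioning them.

E -> c c | b P | b T; P -> b | E; T -> c | b b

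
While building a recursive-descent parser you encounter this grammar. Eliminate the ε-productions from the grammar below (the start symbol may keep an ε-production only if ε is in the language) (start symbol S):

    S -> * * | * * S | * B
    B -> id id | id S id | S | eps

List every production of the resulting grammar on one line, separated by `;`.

S -> * * | * * S | * B | *; B -> id id | id S id | S

Nullable set = {B}.
ε ∉ L(G), so no ε-production is kept.
For each production, add variants omitting each subset of nullable occurrences: S → * B gives * B | *.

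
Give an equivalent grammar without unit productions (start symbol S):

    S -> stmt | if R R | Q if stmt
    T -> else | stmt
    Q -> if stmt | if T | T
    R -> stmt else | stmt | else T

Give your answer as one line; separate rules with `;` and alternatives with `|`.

Unit pairs: Q ⇒* {T}.
For each unit pair (A, B), copy every non-unit production of B to A, then drop all unit productions.

S -> stmt | if R R | Q if stmt; T -> else | stmt; Q -> if stmt | if T | else | stmt; R -> stmt else | stmt | else T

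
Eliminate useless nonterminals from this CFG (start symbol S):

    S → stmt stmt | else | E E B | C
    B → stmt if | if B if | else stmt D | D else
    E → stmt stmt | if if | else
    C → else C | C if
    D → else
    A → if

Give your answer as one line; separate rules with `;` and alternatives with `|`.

Generating nonterminals: {A, B, D, E, S}.
Reachable from S after that: {B, D, E, S}.
Removed useless symbols: {A, C} and every production mentioning them.

S → stmt stmt | else | E E B; B → stmt if | if B if | else stmt D | D else; E → stmt stmt | if if | else; D → else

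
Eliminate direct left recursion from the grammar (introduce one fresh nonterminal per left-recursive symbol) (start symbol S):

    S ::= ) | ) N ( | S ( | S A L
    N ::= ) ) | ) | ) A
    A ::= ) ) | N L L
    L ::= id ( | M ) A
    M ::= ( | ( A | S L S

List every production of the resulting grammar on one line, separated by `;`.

S ::= ) S' | ) N ( S'; N ::= ) ) | ) | ) A; A ::= ) ) | N L L; L ::= id ( | M ) A; M ::= ( | ( A | S L S; S' ::= ( S' | A L S' | eps

Directly left-recursive nonterminal: S.
For S: α = {(, A L}, β = {), ) N (}. Rewrite as S → β S' and S' → α S' | ε.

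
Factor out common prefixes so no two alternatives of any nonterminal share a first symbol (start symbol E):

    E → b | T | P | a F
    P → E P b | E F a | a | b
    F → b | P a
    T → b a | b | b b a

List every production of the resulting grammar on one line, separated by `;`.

P has alternatives sharing prefix 'E': factor to P → E P' with P' → P b | F a.
T has alternatives sharing prefix 'b': factor to T → b T' with T' → a | ε | b a.

E → b | T | P | a F; P → a | b | E P'; F → b | P a; T → b T'; P' → P b | F a; T' → a | eps | b a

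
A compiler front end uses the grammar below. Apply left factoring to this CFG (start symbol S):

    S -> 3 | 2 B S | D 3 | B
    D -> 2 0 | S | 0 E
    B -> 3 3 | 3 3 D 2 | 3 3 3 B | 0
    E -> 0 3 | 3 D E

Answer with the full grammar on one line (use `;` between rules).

B has alternatives sharing prefix '3 3': factor to B → 3 3 B' with B' → ε | D 2 | 3 B.

S -> 3 | 2 B S | D 3 | B; D -> 2 0 | S | 0 E; B -> 0 | 3 3 B'; E -> 0 3 | 3 D E; B' -> ε | D 2 | 3 B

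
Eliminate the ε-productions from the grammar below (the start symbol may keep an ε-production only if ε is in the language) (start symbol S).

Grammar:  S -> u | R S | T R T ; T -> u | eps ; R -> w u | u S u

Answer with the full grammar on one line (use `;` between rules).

Nullable nonterminals: {T}.
ε ∉ L(G), so no ε-production is kept.
Add the nullable-subset variants: S → T R T gives T R T | T R | R T | R.

S -> u | R S | T R T | T R | R T | R; T -> u; R -> w u | u S u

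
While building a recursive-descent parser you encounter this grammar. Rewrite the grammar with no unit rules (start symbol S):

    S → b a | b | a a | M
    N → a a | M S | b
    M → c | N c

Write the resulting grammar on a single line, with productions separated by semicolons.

Unit pairs: S ⇒* {M}.
For every A with A ⇒* B via unit rules, add B's non-unit alternatives to A; then delete every rule of the form X → Y.

S → b a | b | a a | c | N c; N → a a | M S | b; M → c | N c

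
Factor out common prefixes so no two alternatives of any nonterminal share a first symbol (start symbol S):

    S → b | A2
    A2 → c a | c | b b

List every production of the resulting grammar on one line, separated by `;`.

S → b | A2; A2 → b b | c A2'; A2' → a | ε

A2 has alternatives sharing prefix 'c': factor to A2 → c A2' with A2' → a | ε.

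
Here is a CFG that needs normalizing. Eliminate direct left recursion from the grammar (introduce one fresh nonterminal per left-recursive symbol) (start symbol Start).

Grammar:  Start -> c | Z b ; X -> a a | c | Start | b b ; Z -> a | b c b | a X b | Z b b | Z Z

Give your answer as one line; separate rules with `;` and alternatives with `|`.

Z is directly left-recursive.
For Z: α = {b b, Z}, β = {a, b c b, a X b}. Rewrite as Z → β Z1 and Z1 → α Z1 | ε.

Start -> c | Z b; X -> a a | c | Start | b b; Z -> a Z1 | b c b Z1 | a X b Z1; Z1 -> b b Z1 | Z Z1 | epsilon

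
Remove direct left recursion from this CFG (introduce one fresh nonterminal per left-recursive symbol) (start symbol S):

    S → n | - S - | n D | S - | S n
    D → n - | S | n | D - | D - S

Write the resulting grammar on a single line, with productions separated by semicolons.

Left recursion appears on S, D.
For S: α = {-, n}, β = {n, - S -, n D}. Rewrite as S → β S' and S' → α S' | ε.
For D: α = {-, - S}, β = {n -, S, n}. Rewrite as D → β D' and D' → α D' | ε.

S → n S' | - S - S' | n D S'; D → n - D' | S D' | n D'; S' → - S' | n S' | ε; D' → - D' | - S D' | ε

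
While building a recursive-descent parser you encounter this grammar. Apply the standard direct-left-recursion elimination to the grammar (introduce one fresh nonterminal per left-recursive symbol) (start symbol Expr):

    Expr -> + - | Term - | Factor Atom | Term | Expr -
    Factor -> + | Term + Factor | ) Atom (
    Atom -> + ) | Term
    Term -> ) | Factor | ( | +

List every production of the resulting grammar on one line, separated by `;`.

Expr -> + - Expr1 | Term - Expr1 | Factor Atom Expr1 | Term Expr1; Factor -> + | Term + Factor | ) Atom (; Atom -> + ) | Term; Term -> ) | Factor | ( | +; Expr1 -> - Expr1 | ε

Expr is directly left-recursive.
For Expr: α = {-}, β = {+ -, Term -, Factor Atom, Term}. Rewrite as Expr → β Expr1 and Expr1 → α Expr1 | ε.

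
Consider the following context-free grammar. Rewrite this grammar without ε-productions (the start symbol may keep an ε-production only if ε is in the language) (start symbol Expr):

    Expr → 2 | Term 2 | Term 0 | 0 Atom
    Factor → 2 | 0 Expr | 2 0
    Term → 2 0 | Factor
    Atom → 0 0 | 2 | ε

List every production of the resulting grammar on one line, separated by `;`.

Expr → 2 | Term 2 | Term 0 | 0 Atom | 0; Factor → 2 | 0 Expr | 2 0; Term → 2 0 | Factor; Atom → 0 0 | 2

Nullable set = {Atom}.
ε ∉ L(G), so no ε-production is kept.
For each production, add variants omitting each subset of nullable occurrences: Expr → 0 Atom gives 0 Atom | 0.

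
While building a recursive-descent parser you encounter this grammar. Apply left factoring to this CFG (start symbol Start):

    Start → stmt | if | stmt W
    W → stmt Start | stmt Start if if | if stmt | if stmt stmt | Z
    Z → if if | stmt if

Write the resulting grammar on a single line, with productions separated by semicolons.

Start → if | stmt Start1; W → Z | stmt Start W1 | if stmt W2; Z → if if | stmt if; Start1 → eps | W; W1 → eps | if if; W2 → eps | stmt

Start has alternatives sharing prefix 'stmt': factor to Start → stmt Start1 with Start1 → ε | W.
W has alternatives sharing prefix 'stmt Start': factor to W → stmt Start W1 with W1 → ε | if if.
W has alternatives sharing prefix 'if stmt': factor to W → if stmt W2 with W2 → ε | stmt.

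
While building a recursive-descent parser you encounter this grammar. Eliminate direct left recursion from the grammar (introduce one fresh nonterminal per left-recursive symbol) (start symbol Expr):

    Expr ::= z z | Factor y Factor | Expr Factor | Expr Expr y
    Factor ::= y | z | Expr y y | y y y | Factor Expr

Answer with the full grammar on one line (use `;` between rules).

Left recursion appears on Expr, Factor.
For Expr: α = {Factor, Expr y}, β = {z z, Factor y Factor}. Rewrite as Expr → β Expr1 and Expr1 → α Expr1 | ε.
For Factor: α = {Expr}, β = {y, z, Expr y y, y y y}. Rewrite as Factor → β Factor1 and Factor1 → α Factor1 | ε.

Expr ::= z z Expr1 | Factor y Factor Expr1; Factor ::= y Factor1 | z Factor1 | Expr y y Factor1 | y y y Factor1; Expr1 ::= Factor Expr1 | Expr y Expr1 | ε; Factor1 ::= Expr Factor1 | ε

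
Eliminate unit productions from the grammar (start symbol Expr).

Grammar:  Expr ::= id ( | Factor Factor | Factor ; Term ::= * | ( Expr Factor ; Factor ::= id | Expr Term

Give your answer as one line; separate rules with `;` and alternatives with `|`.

Unit pairs: Expr ⇒* {Factor}.
Replace each nonterminal's rules with the union of the non-unit rules of every nonterminal it unit-derives.

Expr ::= id | Expr Term | id ( | Factor Factor; Term ::= * | ( Expr Factor; Factor ::= id | Expr Term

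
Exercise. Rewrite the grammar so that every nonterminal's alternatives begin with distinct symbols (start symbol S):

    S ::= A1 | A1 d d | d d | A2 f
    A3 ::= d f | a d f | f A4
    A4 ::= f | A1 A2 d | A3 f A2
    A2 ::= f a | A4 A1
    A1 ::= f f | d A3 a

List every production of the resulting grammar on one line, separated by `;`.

S has alternatives sharing prefix 'A1': factor to S → A1 S' with S' → ε | d d.

S ::= d d | A2 f | A1 S'; A3 ::= d f | a d f | f A4; A4 ::= f | A1 A2 d | A3 f A2; A2 ::= f a | A4 A1; A1 ::= f f | d A3 a; S' ::= ε | d d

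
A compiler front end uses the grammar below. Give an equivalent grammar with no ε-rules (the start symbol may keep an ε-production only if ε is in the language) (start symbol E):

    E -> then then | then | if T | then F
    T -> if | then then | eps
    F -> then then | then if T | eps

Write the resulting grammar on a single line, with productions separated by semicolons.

E -> then then | then | if T | if | then F; T -> if | then then; F -> then then | then if T | then if

Nullable set = {F, T}.
ε ∉ L(G), so no ε-production is kept.
Expand every rule over subsets of its nullable positions: E → if T gives if T | if. F → then if T gives then if T | then if.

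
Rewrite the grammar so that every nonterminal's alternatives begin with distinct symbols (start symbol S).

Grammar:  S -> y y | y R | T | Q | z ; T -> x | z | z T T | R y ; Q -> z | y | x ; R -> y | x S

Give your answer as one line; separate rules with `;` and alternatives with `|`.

S -> T | Q | z | y S'; T -> x | R y | z T'; Q -> z | y | x; R -> y | x S; S' -> y | R; T' -> ε | T T

S has alternatives sharing prefix 'y': factor to S → y S' with S' → y | R.
T has alternatives sharing prefix 'z': factor to T → z T' with T' → ε | T T.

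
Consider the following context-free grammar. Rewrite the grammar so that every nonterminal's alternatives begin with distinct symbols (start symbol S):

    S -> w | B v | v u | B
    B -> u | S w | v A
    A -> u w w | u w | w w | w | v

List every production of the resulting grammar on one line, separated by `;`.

S -> w | v u | B S'; B -> u | S w | v A; A -> v | u w A' | w A''; S' -> v | ε; A' -> w | ε; A'' -> w | ε

S has alternatives sharing prefix 'B': factor to S → B S' with S' → v | ε.
A has alternatives sharing prefix 'u w': factor to A → u w A' with A' → w | ε.
A has alternatives sharing prefix 'w': factor to A → w A'' with A'' → w | ε.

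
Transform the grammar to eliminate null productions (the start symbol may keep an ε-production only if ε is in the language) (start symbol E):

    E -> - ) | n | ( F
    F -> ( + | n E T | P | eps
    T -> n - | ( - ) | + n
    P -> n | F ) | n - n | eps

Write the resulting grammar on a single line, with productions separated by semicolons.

Nullable nonterminals: {F, P}.
ε ∉ L(G), so no ε-production is kept.
For each production, add variants omitting each subset of nullable occurrences: E → ( F gives ( F | (. P → F ) gives F ) | ).

E -> - ) | n | ( F | (; F -> ( + | n E T | P; T -> n - | ( - ) | + n; P -> n | F ) | ) | n - n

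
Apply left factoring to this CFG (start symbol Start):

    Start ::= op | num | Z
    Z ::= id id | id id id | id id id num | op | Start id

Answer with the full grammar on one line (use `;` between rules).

Z has alternatives sharing prefix 'id id': factor to Z → id id Z1 with Z1 → ε | id | id num.
Z1 has alternatives sharing prefix 'id': factor to Z1 → id Z11 with Z11 → ε | num.

Start ::= op | num | Z; Z ::= op | Start id | id id Z1; Z1 ::= eps | id Z11; Z11 ::= eps | num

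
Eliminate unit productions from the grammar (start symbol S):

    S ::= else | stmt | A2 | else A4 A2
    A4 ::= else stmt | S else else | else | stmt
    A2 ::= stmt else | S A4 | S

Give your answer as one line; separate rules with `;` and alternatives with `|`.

S ::= stmt else | S A4 | else | stmt | else A4 A2; A4 ::= else stmt | S else else | else | stmt; A2 ::= stmt else | S A4 | else | stmt | else A4 A2

Unit pairs: A2 ⇒* {S}; S ⇒* {A2}.
For each unit pair (A, B), copy every non-unit production of B to A, then drop all unit productions.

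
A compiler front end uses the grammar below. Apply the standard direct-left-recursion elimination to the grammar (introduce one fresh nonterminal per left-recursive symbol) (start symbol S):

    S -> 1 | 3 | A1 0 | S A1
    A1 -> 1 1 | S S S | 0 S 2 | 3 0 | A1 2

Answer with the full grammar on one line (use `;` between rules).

S -> 1 S' | 3 S' | A1 0 S'; A1 -> 1 1 A1' | S S S A1' | 0 S 2 A1' | 3 0 A1'; S' -> A1 S' | ε; A1' -> 2 A1' | ε

Left recursion appears on S, A1.
For S: α = {A1}, β = {1, 3, A1 0}. Rewrite as S → β S' and S' → α S' | ε.
For A1: α = {2}, β = {1 1, S S S, 0 S 2, 3 0}. Rewrite as A1 → β A1' and A1' → α A1' | ε.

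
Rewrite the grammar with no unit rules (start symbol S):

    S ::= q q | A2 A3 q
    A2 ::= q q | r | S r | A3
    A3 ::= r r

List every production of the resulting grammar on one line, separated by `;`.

Unit pairs: A2 ⇒* {A3}.
For every A with A ⇒* B via unit rules, add B's non-unit alternatives to A; then delete every rule of the form X → Y.

S ::= q q | A2 A3 q; A2 ::= q q | r | S r | r r; A3 ::= r r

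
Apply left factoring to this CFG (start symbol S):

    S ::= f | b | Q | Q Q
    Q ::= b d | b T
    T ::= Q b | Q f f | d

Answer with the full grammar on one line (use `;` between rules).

S has alternatives sharing prefix 'Q': factor to S → Q S' with S' → ε | Q.
Q has alternatives sharing prefix 'b': factor to Q → b Q' with Q' → d | T.
T has alternatives sharing prefix 'Q': factor to T → Q T' with T' → b | f f.

S ::= f | b | Q S'; Q ::= b Q'; T ::= d | Q T'; S' ::= ε | Q; Q' ::= d | T; T' ::= b | f f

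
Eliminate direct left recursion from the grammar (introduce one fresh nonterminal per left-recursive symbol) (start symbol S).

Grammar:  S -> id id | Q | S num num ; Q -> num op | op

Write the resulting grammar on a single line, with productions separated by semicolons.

Left recursion appears on S.
For S: α = {num num}, β = {id id, Q}. Rewrite as S → β S' and S' → α S' | ε.

S -> id id S' | Q S'; Q -> num op | op; S' -> num num S' | ε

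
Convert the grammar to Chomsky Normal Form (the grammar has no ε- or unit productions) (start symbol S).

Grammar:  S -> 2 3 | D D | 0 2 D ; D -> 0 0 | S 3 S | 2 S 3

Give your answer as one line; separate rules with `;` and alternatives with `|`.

S -> X1 X2 | D D | X3 Y1; D -> X3 X3 | S Y2 | X1 Y3; X1 -> 2; X2 -> 3; X3 -> 0; Y1 -> X1 D; Y2 -> X2 S; Y3 -> S X2

Introduce a nonterminal for each terminal appearing in a rule of length ≥ 2: X1 → 2, X2 → 3, X3 → 0.
Binarize each right-hand side of length ≥ 3 by chaining fresh nonterminals (Y1, Y2, …): affected rules were S → X3 X1 D; D → S X2 S; D → X1 S X2.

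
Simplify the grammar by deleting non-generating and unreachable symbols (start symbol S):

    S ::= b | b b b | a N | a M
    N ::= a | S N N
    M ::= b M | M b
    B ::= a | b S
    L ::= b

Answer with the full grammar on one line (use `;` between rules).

Generating nonterminals: {B, L, N, S}.
Reachable from S after that: {N, S}.
Removed useless symbols: {B, L, M} and every production mentioning them.

S ::= b | b b b | a N; N ::= a | S N N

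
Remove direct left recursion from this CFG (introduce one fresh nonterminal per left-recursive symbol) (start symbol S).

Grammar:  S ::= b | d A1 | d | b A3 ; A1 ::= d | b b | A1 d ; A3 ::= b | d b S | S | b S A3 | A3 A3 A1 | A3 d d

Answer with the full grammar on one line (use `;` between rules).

S ::= b | d A1 | d | b A3; A1 ::= d A1' | b b A1'; A3 ::= b A3' | d b S A3' | S A3' | b S A3 A3'; A1' ::= d A1' | eps; A3' ::= A3 A1 A3' | d d A3' | eps

Directly left-recursive nonterminals: A1, A3.
For A1: α = {d}, β = {d, b b}. Rewrite as A1 → β A1' and A1' → α A1' | ε.
For A3: α = {A3 A1, d d}, β = {b, d b S, S, b S A3}. Rewrite as A3 → β A3' and A3' → α A3' | ε.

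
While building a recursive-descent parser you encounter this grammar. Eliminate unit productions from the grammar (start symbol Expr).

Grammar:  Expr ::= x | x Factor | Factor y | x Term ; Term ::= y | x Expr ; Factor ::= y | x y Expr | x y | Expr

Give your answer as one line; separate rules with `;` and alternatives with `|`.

Expr ::= x | x Factor | Factor y | x Term; Term ::= y | x Expr; Factor ::= y | x y Expr | x y | x | x Factor | Factor y | x Term

Unit pairs: Factor ⇒* {Expr}.
For each unit pair (A, B), copy every non-unit production of B to A, then drop all unit productions.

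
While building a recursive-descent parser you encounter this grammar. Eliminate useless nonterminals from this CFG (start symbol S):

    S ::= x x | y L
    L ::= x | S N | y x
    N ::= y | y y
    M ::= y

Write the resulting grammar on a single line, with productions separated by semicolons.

S ::= x x | y L; L ::= x | S N | y x; N ::= y | y y

Generating nonterminals: {L, M, N, S}.
Reachable from S after that: {L, N, S}.
Removed useless symbols: {M} and every production mentioning them.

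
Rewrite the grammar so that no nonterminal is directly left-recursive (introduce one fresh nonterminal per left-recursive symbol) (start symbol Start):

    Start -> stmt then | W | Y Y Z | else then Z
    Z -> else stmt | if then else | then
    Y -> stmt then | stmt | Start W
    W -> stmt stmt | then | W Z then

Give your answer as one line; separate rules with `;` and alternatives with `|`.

Start -> stmt then | W | Y Y Z | else then Z; Z -> else stmt | if then else | then; Y -> stmt then | stmt | Start W; W -> stmt stmt W1 | then W1; W1 -> Z then W1 | eps

Left recursion appears on W.
For W: α = {Z then}, β = {stmt stmt, then}. Rewrite as W → β W1 and W1 → α W1 | ε.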